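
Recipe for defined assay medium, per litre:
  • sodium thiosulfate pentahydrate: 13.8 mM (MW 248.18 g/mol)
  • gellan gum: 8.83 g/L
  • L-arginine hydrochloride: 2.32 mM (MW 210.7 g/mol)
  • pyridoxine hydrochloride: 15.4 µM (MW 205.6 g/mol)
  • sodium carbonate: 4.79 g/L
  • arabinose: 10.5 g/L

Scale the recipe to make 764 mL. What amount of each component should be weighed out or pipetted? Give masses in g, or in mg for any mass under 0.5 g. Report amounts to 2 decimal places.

Working volume: 764 mL = 0.764 L.
sodium thiosulfate pentahydrate: 13.8 mmol/L × 248.18 g/mol × 0.764 L ÷ 1000 = 2.62 g
gellan gum: 8.83 g/L × 0.764 L = 6.75 g
L-arginine hydrochloride: 2.32 mmol/L × 210.7 mg/mmol × 0.764 L = 373.46 mg
pyridoxine hydrochloride: 15.4 µmol/L × 205.6 g/mol × 0.764 L ÷ 1000 = 2.42 mg
sodium carbonate: 4.79 g/L × 0.764 L = 3.66 g
arabinose: 10.5 g/L × 0.764 L = 8.02 g

sodium thiosulfate pentahydrate 2.62 g; gellan gum 6.75 g; L-arginine hydrochloride 373.46 mg; pyridoxine hydrochloride 2.42 mg; sodium carbonate 3.66 g; arabinose 8.02 g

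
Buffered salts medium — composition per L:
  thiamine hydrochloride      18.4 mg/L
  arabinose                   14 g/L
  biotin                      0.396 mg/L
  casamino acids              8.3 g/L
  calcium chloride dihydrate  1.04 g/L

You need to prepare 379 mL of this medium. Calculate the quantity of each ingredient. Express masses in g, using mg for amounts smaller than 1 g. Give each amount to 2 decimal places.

Target volume = 379 mL = 0.379 L.
thiamine hydrochloride: 18.4 mg/L × 0.379 L = 6.97 mg
arabinose: 14 g/L × 0.379 L = 5.31 g
biotin: 0.396 mg/L × 0.379 L = 0.15 mg
casamino acids: 8.3 g/L × 0.379 L = 3.15 g
calcium chloride dihydrate: 1.04 g/L × 0.379 L = 0.39416 g = 394.16 mg

thiamine hydrochloride 6.97 mg; arabinose 5.31 g; biotin 0.15 mg; casamino acids 3.15 g; calcium chloride dihydrate 394.16 mg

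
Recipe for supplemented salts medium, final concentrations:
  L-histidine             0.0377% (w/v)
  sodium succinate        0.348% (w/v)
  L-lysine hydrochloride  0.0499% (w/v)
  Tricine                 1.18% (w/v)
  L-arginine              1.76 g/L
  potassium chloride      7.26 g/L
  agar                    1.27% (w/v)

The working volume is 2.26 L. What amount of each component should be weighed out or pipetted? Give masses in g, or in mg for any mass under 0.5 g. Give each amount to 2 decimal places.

L-histidine 0.85 g; sodium succinate 7.86 g; L-lysine hydrochloride 1.13 g; Tricine 26.67 g; L-arginine 3.98 g; potassium chloride 16.41 g; agar 28.70 g

Working volume: 2.26 L.
L-histidine: 0.0377 g per 100 mL × 2260 mL ÷ 100 = 0.85 g
sodium succinate: 0.348 g per 100 mL × 2260 mL ÷ 100 = 7.86 g
L-lysine hydrochloride: 0.0499 g per 100 mL × 2260 mL ÷ 100 = 1.13 g
Tricine: 1.18 g per 100 mL × 2260 mL ÷ 100 = 26.67 g
L-arginine: 1.76 g/L × 2.26 L = 3.98 g
potassium chloride: 7.26 g/L × 2.26 L = 16.41 g
agar: 1.27% w/v = 12.7 g/L → 12.7 × 2.26 L = 28.70 g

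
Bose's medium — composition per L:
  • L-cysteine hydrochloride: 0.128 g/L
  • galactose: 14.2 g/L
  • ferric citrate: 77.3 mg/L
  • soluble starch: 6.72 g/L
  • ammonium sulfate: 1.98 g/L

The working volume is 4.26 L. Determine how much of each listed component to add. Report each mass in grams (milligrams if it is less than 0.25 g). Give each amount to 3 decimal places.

L-cysteine hydrochloride 0.545 g; galactose 60.492 g; ferric citrate 0.329 g; soluble starch 28.627 g; ammonium sulfate 8.435 g

Scale factor relative to 1 L: 4.26.
L-cysteine hydrochloride: 0.128 g/L × 4.26 L = 0.545 g
galactose: 14.2 g/L × 4.26 L = 60.492 g
ferric citrate: 77.3 mg/L × 4.26 L = 329.298 mg = 0.329 g
soluble starch: 6.72 g/L × 4.26 L = 28.627 g
ammonium sulfate: 1.98 g/L × 4.26 L = 8.435 g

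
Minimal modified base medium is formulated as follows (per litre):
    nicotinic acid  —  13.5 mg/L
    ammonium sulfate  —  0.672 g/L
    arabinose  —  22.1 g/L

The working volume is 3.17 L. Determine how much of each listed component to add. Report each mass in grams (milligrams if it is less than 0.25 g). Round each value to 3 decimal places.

nicotinic acid 42.795 mg; ammonium sulfate 2.130 g; arabinose 70.057 g

Working volume: 3.17 L.
nicotinic acid: 13.5 mg/L × 3.17 L = 42.795 mg
ammonium sulfate: 0.672 g/L × 3.17 L = 2.130 g
arabinose: 22.1 g/L × 3.17 L = 70.057 g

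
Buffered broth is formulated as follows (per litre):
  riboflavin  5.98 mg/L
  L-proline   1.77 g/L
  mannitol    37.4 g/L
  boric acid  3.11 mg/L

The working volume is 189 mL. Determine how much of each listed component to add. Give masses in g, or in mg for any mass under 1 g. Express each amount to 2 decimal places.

Working volume: 189 mL = 0.189 L.
riboflavin: 5.98 mg/L × 0.189 L = 1.13 mg
L-proline: 1.77 g/L × 0.189 L = 0.33453 g = 334.53 mg
mannitol: 37.4 g/L × 0.189 L = 7.07 g
boric acid: 3.11 mg/L × 0.189 L = 0.59 mg

riboflavin 1.13 mg; L-proline 334.53 mg; mannitol 7.07 g; boric acid 0.59 mg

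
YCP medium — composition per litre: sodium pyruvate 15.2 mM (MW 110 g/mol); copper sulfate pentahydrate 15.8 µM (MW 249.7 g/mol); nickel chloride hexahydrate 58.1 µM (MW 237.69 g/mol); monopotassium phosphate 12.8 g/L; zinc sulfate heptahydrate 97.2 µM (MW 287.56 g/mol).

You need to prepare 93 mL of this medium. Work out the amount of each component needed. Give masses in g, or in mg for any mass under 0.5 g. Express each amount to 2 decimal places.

Target volume = 93 mL = 0.093 L.
sodium pyruvate: 15.2 mmol/L × 110 mg/mmol × 0.093 L = 155.50 mg
copper sulfate pentahydrate: 15.8 µmol/L × 249.7 g/mol × 0.093 L ÷ 1000 = 0.37 mg
nickel chloride hexahydrate: 58.1 µmol/L × 237.69 g/mol × 0.093 L ÷ 1000 = 1.28 mg
monopotassium phosphate: 12.8 g/L × 0.093 L = 1.19 g
zinc sulfate heptahydrate: 97.2 µmol/L × 287.56 g/mol × 0.093 L ÷ 1000 = 2.60 mg

sodium pyruvate 155.50 mg; copper sulfate pentahydrate 0.37 mg; nickel chloride hexahydrate 1.28 mg; monopotassium phosphate 1.19 g; zinc sulfate heptahydrate 2.60 mg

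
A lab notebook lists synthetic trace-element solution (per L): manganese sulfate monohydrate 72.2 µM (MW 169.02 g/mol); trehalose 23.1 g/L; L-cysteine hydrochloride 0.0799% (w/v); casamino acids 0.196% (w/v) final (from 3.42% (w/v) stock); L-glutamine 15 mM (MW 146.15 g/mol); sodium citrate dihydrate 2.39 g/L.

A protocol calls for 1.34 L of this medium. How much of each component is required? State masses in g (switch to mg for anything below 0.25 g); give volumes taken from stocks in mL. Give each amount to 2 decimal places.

manganese sulfate monohydrate 16.35 mg; trehalose 30.95 g; L-cysteine hydrochloride 1.07 g; casamino acids 76.80 mL; L-glutamine 2.94 g; sodium citrate dihydrate 3.20 g

Scale factor relative to 1 L: 1.34.
manganese sulfate monohydrate: 72.2 µmol/L × 169.02 g/mol × 1.34 L ÷ 1000 = 16.35 mg
trehalose: 23.1 g/L × 1.34 L = 30.95 g
L-cysteine hydrochloride: 0.0799% w/v = 0.799 g/L → 0.799 × 1.34 L = 1.07 g
casamino acids: dilute stock: 0.196% ÷ 3.42% × 1340 mL = 76.80 mL
L-glutamine: 15 mmol/L × 146.15 g/mol × 1.34 L ÷ 1000 = 2.94 g
sodium citrate dihydrate: 2.39 g/L × 1.34 L = 3.20 g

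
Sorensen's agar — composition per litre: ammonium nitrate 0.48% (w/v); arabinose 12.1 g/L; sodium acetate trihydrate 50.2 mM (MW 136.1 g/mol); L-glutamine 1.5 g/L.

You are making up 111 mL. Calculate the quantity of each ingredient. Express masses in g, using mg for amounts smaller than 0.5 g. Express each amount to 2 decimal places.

Scale factor relative to 1 L: 0.111.
ammonium nitrate: 0.48 g per 100 mL × 111 mL ÷ 100 = 0.53 g
arabinose: 12.1 g/L × 0.111 L = 1.34 g
sodium acetate trihydrate: 50.2 mmol/L × 136.1 g/mol × 0.111 L ÷ 1000 = 0.76 g
L-glutamine: 1.5 g/L × 0.111 L = 0.1665 g = 166.50 mg

ammonium nitrate 0.53 g; arabinose 1.34 g; sodium acetate trihydrate 0.76 g; L-glutamine 166.50 mg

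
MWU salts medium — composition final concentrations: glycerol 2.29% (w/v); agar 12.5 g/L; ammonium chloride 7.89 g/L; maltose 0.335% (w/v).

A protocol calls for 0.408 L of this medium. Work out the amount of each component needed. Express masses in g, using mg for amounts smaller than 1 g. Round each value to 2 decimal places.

glycerol 9.34 g; agar 5.10 g; ammonium chloride 3.22 g; maltose 1.37 g

Scale factor relative to 1 L: 0.408.
glycerol: 2.29% w/v = 22.9 g/L → 22.9 × 0.408 L = 9.34 g
agar: 12.5 g/L × 0.408 L = 5.10 g
ammonium chloride: 7.89 g/L × 0.408 L = 3.22 g
maltose: 0.335% w/v = 3.35 g/L → 3.35 × 0.408 L = 1.37 g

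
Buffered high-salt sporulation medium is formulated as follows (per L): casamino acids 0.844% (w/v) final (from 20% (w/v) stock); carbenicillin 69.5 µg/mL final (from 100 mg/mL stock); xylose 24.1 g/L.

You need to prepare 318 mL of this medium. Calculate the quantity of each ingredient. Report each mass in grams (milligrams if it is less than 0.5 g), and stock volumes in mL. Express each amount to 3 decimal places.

casamino acids 13.420 mL; carbenicillin 0.221 mL; xylose 7.664 g

Scale factor relative to 1 L: 0.318.
casamino acids: dilute stock: 0.844% ÷ 20% × 318 mL = 13.420 mL
carbenicillin: V = C2·V2/C1 = 69.5 µg/mL × 318 mL ÷ 100000 µg/mL = 0.221 mL
xylose: 24.1 g/L × 0.318 L = 7.664 g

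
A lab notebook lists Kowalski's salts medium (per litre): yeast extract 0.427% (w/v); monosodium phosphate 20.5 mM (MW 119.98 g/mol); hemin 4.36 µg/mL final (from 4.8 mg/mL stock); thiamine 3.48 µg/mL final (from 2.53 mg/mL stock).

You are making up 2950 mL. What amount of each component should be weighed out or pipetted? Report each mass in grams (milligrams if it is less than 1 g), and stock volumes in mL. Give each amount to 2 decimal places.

Working volume: 2950 mL = 2.95 L.
yeast extract: 0.427% w/v = 4.27 g/L → 4.27 × 2.95 L = 12.60 g
monosodium phosphate: 20.5 mmol/L × 119.98 g/mol × 2.95 L ÷ 1000 = 7.26 g
hemin: C1V1 = C2V2 → 4.36 µg/mL × 2950 mL ÷ 4800 µg/mL = 2.68 mL
thiamine: dilute stock: 3.48 µg/mL × 2950 mL ÷ 2530 µg/mL = 4.06 mL

yeast extract 12.60 g; monosodium phosphate 7.26 g; hemin 2.68 mL; thiamine 4.06 mL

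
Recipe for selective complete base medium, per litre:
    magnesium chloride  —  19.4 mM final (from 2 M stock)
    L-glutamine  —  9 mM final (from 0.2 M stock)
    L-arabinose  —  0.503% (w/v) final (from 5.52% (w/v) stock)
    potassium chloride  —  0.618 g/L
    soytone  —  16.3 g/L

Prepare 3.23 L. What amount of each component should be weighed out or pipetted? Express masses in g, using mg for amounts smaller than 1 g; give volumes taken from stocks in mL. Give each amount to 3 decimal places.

magnesium chloride 31.331 mL; L-glutamine 145.350 mL; L-arabinose 294.328 mL; potassium chloride 1.996 g; soytone 52.649 g

Working volume: 3.23 L.
magnesium chloride: dilute stock: 19.4 mM × 3230 mL ÷ 2000 mM = 31.331 mL
L-glutamine: dilute stock: 9 mM × 3230 mL ÷ 200 mM = 145.350 mL
L-arabinose: dilute stock: 0.503% ÷ 5.52% × 3230 mL = 294.328 mL
potassium chloride: 0.618 g/L × 3.23 L = 1.996 g
soytone: 16.3 g/L × 3.23 L = 52.649 g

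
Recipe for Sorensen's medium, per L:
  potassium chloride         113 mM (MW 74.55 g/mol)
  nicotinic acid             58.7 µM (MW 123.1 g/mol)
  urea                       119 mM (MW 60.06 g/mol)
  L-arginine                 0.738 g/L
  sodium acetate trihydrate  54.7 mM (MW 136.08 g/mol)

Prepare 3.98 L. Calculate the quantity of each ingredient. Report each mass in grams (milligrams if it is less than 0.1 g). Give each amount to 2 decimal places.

potassium chloride 33.53 g; nicotinic acid 28.76 mg; urea 28.45 g; L-arginine 2.94 g; sodium acetate trihydrate 29.63 g

Working volume: 3.98 L.
potassium chloride: 113 mmol/L × 74.55 g/mol × 3.98 L ÷ 1000 = 33.53 g
nicotinic acid: 58.7 µmol/L × 123.1 g/mol × 3.98 L ÷ 1000 = 28.76 mg
urea: 119 mmol/L × 60.06 g/mol × 3.98 L ÷ 1000 = 28.45 g
L-arginine: 0.738 g/L × 3.98 L = 2.94 g
sodium acetate trihydrate: 54.7 mmol/L × 136.08 g/mol × 3.98 L ÷ 1000 = 29.63 g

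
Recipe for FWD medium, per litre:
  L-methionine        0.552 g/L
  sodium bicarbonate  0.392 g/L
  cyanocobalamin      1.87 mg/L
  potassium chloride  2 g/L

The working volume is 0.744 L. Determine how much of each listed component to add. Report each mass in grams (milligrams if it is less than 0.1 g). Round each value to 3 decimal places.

Scale factor relative to 1 L: 0.744.
L-methionine: 0.552 g/L × 0.744 L = 0.411 g
sodium bicarbonate: 0.392 g/L × 0.744 L = 0.292 g
cyanocobalamin: 1.87 mg/L × 0.744 L = 1.391 mg
potassium chloride: 2 g/L × 0.744 L = 1.488 g

L-methionine 0.411 g; sodium bicarbonate 0.292 g; cyanocobalamin 1.391 mg; potassium chloride 1.488 g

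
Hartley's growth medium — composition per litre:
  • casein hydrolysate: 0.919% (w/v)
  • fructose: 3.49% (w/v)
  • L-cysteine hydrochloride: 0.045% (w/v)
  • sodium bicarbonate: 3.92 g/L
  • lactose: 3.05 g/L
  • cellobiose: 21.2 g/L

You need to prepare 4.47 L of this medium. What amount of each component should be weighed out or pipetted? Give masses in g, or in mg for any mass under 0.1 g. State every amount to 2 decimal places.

Scale factor relative to 1 L: 4.47.
casein hydrolysate: 0.919% w/v = 9.19 g/L → 9.19 × 4.47 L = 41.08 g
fructose: 3.49 g per 100 mL × 4470 mL ÷ 100 = 156.00 g
L-cysteine hydrochloride: 0.045% w/v = 0.45 g/L → 0.45 × 4.47 L = 2.01 g
sodium bicarbonate: 3.92 g/L × 4.47 L = 17.52 g
lactose: 3.05 g/L × 4.47 L = 13.63 g
cellobiose: 21.2 g/L × 4.47 L = 94.76 g

casein hydrolysate 41.08 g; fructose 156.00 g; L-cysteine hydrochloride 2.01 g; sodium bicarbonate 17.52 g; lactose 13.63 g; cellobiose 94.76 g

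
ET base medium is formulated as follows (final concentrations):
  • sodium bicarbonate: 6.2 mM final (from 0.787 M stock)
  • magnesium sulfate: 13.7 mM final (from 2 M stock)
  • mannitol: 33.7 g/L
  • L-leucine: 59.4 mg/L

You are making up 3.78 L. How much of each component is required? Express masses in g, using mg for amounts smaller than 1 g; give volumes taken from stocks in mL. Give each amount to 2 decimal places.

Working volume: 3.78 L.
sodium bicarbonate: dilute stock: 6.2 mM × 3780 mL ÷ 787 mM = 29.78 mL
magnesium sulfate: dilute stock: 13.7 mM × 3780 mL ÷ 2000 mM = 25.89 mL
mannitol: 33.7 g/L × 3.78 L = 127.39 g
L-leucine: 59.4 mg/L × 3.78 L = 224.53 mg

sodium bicarbonate 29.78 mL; magnesium sulfate 25.89 mL; mannitol 127.39 g; L-leucine 224.53 mg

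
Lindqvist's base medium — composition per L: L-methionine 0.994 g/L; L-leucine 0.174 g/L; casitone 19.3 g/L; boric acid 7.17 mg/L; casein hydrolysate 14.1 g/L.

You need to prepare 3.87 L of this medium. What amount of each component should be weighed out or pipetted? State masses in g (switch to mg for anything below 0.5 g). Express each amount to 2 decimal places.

L-methionine 3.85 g; L-leucine 0.67 g; casitone 74.69 g; boric acid 27.75 mg; casein hydrolysate 54.57 g

Scale factor relative to 1 L: 3.87.
L-methionine: 0.994 g/L × 3.87 L = 3.85 g
L-leucine: 0.174 g/L × 3.87 L = 0.67 g
casitone: 19.3 g/L × 3.87 L = 74.69 g
boric acid: 7.17 mg/L × 3.87 L = 27.75 mg
casein hydrolysate: 14.1 g/L × 3.87 L = 54.57 g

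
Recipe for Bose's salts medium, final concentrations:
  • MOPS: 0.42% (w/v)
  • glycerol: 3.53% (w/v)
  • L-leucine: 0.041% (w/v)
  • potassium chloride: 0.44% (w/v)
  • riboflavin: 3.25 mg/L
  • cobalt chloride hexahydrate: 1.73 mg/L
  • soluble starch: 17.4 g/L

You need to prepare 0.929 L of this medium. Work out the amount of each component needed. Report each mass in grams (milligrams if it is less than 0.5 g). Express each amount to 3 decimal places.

MOPS 3.902 g; glycerol 32.794 g; L-leucine 380.890 mg; potassium chloride 4.088 g; riboflavin 3.019 mg; cobalt chloride hexahydrate 1.607 mg; soluble starch 16.165 g

Scale factor relative to 1 L: 0.929.
MOPS: 0.42 g per 100 mL × 929 mL ÷ 100 = 3.902 g
glycerol: 3.53% w/v = 35.3 g/L → 35.3 × 0.929 L = 32.794 g
L-leucine: 0.041% w/v = 0.41 g/L → 0.41 × 0.929 L = 0.38089 g = 380.890 mg
potassium chloride: 0.44% w/v = 4.4 g/L → 4.4 × 0.929 L = 4.088 g
riboflavin: 3.25 mg/L × 0.929 L = 3.019 mg
cobalt chloride hexahydrate: 1.73 mg/L × 0.929 L = 1.607 mg
soluble starch: 17.4 g/L × 0.929 L = 16.165 g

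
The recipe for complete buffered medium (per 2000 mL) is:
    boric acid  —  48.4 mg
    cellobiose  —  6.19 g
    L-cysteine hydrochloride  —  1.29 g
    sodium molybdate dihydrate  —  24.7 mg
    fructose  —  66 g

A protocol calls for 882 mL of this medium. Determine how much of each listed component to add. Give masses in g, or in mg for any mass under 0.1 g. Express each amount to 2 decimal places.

boric acid 21.34 mg; cellobiose 2.73 g; L-cysteine hydrochloride 0.57 g; sodium molybdate dihydrate 10.89 mg; fructose 29.11 g

Scale factor = 882 mL / 2000 mL = 0.441.
boric acid: 48.4 mg × (882 mL / 2000 mL) = 21.34 mg
cellobiose: 6.19 g × (882 mL / 2000 mL) = 2.73 g
L-cysteine hydrochloride: 1.29 g × (882 mL / 2000 mL) = 0.57 g
sodium molybdate dihydrate: 24.7 mg × (882 mL / 2000 mL) = 10.89 mg
fructose: 66 g × (882 mL / 2000 mL) = 29.11 g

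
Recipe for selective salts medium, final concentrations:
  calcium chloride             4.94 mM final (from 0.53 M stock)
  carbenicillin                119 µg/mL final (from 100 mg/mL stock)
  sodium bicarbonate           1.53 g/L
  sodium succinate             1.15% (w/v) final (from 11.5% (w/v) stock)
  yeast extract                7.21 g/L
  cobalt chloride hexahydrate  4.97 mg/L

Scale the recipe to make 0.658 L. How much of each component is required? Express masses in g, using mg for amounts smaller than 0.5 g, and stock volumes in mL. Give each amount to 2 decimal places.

Scale factor relative to 1 L: 0.658.
calcium chloride: C1V1 = C2V2 → 4.94 mM × 658 mL ÷ 530 mM = 6.13 mL
carbenicillin: V = C2·V2/C1 = 119 µg/mL × 658 mL ÷ 100000 µg/mL = 0.78 mL
sodium bicarbonate: 1.53 g/L × 0.658 L = 1.01 g
sodium succinate: dilute stock: 1.15% ÷ 11.5% × 658 mL = 65.80 mL
yeast extract: 7.21 g/L × 0.658 L = 4.74 g
cobalt chloride hexahydrate: 4.97 mg/L × 0.658 L = 3.27 mg

calcium chloride 6.13 mL; carbenicillin 0.78 mL; sodium bicarbonate 1.01 g; sodium succinate 65.80 mL; yeast extract 4.74 g; cobalt chloride hexahydrate 3.27 mg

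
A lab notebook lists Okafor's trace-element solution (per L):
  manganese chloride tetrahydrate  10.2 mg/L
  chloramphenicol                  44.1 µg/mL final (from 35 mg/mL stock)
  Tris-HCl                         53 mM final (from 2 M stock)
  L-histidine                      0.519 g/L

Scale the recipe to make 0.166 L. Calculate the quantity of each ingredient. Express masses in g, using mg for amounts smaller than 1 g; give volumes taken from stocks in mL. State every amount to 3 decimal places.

Scale factor relative to 1 L: 0.166.
manganese chloride tetrahydrate: 10.2 mg/L × 0.166 L = 1.693 mg
chloramphenicol: C1V1 = C2V2 → 44.1 µg/mL × 166 mL ÷ 35000 µg/mL = 0.209 mL
Tris-HCl: C1V1 = C2V2 → 53 mM × 166 mL ÷ 2000 mM = 4.399 mL
L-histidine: 0.519 g/L × 0.166 L = 0.086154 g = 86.154 mg

manganese chloride tetrahydrate 1.693 mg; chloramphenicol 0.209 mL; Tris-HCl 4.399 mL; L-histidine 86.154 mg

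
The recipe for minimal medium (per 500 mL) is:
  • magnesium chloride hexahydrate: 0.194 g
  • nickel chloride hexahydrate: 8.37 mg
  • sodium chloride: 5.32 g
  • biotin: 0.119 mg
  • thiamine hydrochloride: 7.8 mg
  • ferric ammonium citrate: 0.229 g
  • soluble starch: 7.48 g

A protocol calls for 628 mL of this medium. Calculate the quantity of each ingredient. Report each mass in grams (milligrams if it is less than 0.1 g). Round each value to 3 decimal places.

magnesium chloride hexahydrate 0.244 g; nickel chloride hexahydrate 10.513 mg; sodium chloride 6.682 g; biotin 0.149 mg; thiamine hydrochloride 9.797 mg; ferric ammonium citrate 0.288 g; soluble starch 9.395 g

Ratio of target to recipe volume: 628 / 500 = 1.256.
magnesium chloride hexahydrate: 0.194 g × (628 mL / 500 mL) = 0.244 g
nickel chloride hexahydrate: 8.37 mg × (628 mL / 500 mL) = 10.513 mg
sodium chloride: 5.32 g × (628 mL / 500 mL) = 6.682 g
biotin: 0.119 mg × (628 mL / 500 mL) = 0.149 mg
thiamine hydrochloride: 7.8 mg × (628 mL / 500 mL) = 9.797 mg
ferric ammonium citrate: 0.229 g × (628 mL / 500 mL) = 0.288 g
soluble starch: 7.48 g × (628 mL / 500 mL) = 9.395 g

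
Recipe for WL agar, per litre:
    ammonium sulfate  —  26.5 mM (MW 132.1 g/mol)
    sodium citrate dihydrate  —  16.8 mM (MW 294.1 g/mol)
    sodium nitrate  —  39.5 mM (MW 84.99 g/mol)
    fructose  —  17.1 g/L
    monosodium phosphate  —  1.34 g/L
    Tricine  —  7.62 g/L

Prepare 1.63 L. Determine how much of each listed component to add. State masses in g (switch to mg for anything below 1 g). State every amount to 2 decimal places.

Working volume: 1.63 L.
ammonium sulfate: 26.5 mmol/L × 132.1 g/mol × 1.63 L ÷ 1000 = 5.71 g
sodium citrate dihydrate: 16.8 mmol/L × 294.1 g/mol × 1.63 L ÷ 1000 = 8.05 g
sodium nitrate: 39.5 mmol/L × 84.99 g/mol × 1.63 L ÷ 1000 = 5.47 g
fructose: 17.1 g/L × 1.63 L = 27.87 g
monosodium phosphate: 1.34 g/L × 1.63 L = 2.18 g
Tricine: 7.62 g/L × 1.63 L = 12.42 g

ammonium sulfate 5.71 g; sodium citrate dihydrate 8.05 g; sodium nitrate 5.47 g; fructose 27.87 g; monosodium phosphate 2.18 g; Tricine 12.42 g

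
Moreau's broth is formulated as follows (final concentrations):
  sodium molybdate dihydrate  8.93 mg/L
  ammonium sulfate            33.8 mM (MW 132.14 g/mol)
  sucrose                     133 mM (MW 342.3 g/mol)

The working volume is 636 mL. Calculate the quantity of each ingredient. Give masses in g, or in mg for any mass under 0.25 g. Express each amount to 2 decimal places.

sodium molybdate dihydrate 5.68 mg; ammonium sulfate 2.84 g; sucrose 28.95 g

Working volume: 636 mL = 0.636 L.
sodium molybdate dihydrate: 8.93 mg/L × 0.636 L = 5.68 mg
ammonium sulfate: 33.8 mmol/L × 132.14 g/mol × 0.636 L ÷ 1000 = 2.84 g
sucrose: 133 mmol/L × 342.3 g/mol × 0.636 L ÷ 1000 = 28.95 g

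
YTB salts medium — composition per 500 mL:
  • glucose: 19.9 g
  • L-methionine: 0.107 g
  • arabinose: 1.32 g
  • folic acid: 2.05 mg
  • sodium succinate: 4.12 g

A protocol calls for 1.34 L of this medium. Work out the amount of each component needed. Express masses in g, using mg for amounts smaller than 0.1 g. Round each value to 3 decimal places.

glucose 53.332 g; L-methionine 0.287 g; arabinose 3.538 g; folic acid 5.494 mg; sodium succinate 11.042 g

Ratio of target to recipe volume: 1340 / 500 = 2.68.
glucose: 19.9 g × (1340 mL / 500 mL) = 53.332 g
L-methionine: 0.107 g × (1340 mL / 500 mL) = 0.287 g
arabinose: 1.32 g × (1340 mL / 500 mL) = 3.538 g
folic acid: 2.05 mg × (1340 mL / 500 mL) = 5.494 mg
sodium succinate: 4.12 g × (1340 mL / 500 mL) = 11.042 g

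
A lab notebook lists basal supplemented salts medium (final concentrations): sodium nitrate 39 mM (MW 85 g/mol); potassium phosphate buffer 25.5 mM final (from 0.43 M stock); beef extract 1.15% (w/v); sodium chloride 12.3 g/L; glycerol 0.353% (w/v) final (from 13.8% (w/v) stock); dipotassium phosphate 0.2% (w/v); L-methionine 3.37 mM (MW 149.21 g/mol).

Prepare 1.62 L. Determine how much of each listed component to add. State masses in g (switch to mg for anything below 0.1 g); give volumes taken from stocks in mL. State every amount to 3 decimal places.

Working volume: 1.62 L.
sodium nitrate: 39 mmol/L × 85 g/mol × 1.62 L ÷ 1000 = 5.370 g
potassium phosphate buffer: C1V1 = C2V2 → 25.5 mM × 1620 mL ÷ 430 mM = 96.070 mL
beef extract: 1.15 g per 100 mL × 1620 mL ÷ 100 = 18.630 g
sodium chloride: 12.3 g/L × 1.62 L = 19.926 g
glycerol: C1V1 = C2V2 → 0.353% ÷ 13.8% × 1620 mL = 41.439 mL
dipotassium phosphate: 0.2% w/v = 2 g/L → 2 × 1.62 L = 3.240 g
L-methionine: 3.37 mmol/L × 149.21 g/mol × 1.62 L ÷ 1000 = 0.815 g

sodium nitrate 5.370 g; potassium phosphate buffer 96.070 mL; beef extract 18.630 g; sodium chloride 19.926 g; glycerol 41.439 mL; dipotassium phosphate 3.240 g; L-methionine 0.815 g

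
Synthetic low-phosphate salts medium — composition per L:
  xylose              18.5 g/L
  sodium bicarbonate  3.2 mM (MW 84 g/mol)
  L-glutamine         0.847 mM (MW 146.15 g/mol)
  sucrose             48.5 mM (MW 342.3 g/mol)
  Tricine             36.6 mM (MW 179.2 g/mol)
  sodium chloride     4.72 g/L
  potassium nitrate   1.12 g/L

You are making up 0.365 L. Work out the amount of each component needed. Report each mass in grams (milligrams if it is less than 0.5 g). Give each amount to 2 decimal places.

Scale factor relative to 1 L: 0.365.
xylose: 18.5 g/L × 0.365 L = 6.75 g
sodium bicarbonate: 3.2 mmol/L × 84 mg/mmol × 0.365 L = 98.11 mg
L-glutamine: 0.847 mmol/L × 146.15 mg/mmol × 0.365 L = 45.18 mg
sucrose: 48.5 mmol/L × 342.3 g/mol × 0.365 L ÷ 1000 = 6.06 g
Tricine: 36.6 mmol/L × 179.2 g/mol × 0.365 L ÷ 1000 = 2.39 g
sodium chloride: 4.72 g/L × 0.365 L = 1.72 g
potassium nitrate: 1.12 g/L × 0.365 L = 0.4088 g = 408.80 mg

xylose 6.75 g; sodium bicarbonate 98.11 mg; L-glutamine 45.18 mg; sucrose 6.06 g; Tricine 2.39 g; sodium chloride 1.72 g; potassium nitrate 408.80 mg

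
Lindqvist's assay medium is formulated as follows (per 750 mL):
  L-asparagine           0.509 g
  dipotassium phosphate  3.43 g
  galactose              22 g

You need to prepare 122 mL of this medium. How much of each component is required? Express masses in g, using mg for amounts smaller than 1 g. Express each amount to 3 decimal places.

L-asparagine 82.797 mg; dipotassium phosphate 557.947 mg; galactose 3.579 g

Ratio of target to recipe volume: 122 / 750 = 0.162667.
L-asparagine: 0.509 g × (122 mL / 750 mL) = 0.0827973 g = 82.797 mg
dipotassium phosphate: 3.43 g × (122 mL / 750 mL) = 0.557947 g = 557.947 mg
galactose: 22 g × (122 mL / 750 mL) = 3.579 g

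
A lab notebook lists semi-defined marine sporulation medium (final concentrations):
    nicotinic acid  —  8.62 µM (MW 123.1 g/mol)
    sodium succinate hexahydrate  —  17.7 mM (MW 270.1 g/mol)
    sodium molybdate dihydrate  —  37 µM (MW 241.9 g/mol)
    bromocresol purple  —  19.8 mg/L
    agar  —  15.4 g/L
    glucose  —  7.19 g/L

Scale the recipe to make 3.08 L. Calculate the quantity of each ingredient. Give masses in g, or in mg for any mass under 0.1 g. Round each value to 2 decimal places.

nicotinic acid 3.27 mg; sodium succinate hexahydrate 14.72 g; sodium molybdate dihydrate 27.57 mg; bromocresol purple 60.98 mg; agar 47.43 g; glucose 22.15 g

Working volume: 3.08 L.
nicotinic acid: 8.62 µmol/L × 123.1 g/mol × 3.08 L ÷ 1000 = 3.27 mg
sodium succinate hexahydrate: 17.7 mmol/L × 270.1 g/mol × 3.08 L ÷ 1000 = 14.72 g
sodium molybdate dihydrate: 37 µmol/L × 241.9 g/mol × 3.08 L ÷ 1000 = 27.57 mg
bromocresol purple: 19.8 mg/L × 3.08 L = 60.98 mg
agar: 15.4 g/L × 3.08 L = 47.43 g
glucose: 7.19 g/L × 3.08 L = 22.15 g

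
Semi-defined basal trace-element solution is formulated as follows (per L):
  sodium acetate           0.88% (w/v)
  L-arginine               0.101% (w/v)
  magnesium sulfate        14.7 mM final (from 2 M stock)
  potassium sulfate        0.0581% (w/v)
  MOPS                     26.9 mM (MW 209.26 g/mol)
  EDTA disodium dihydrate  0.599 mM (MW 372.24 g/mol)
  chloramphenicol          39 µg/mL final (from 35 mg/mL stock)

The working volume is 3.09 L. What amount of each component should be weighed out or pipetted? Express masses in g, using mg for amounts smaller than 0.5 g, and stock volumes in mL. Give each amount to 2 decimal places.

Working volume: 3.09 L.
sodium acetate: 0.88% w/v = 8.8 g/L → 8.8 × 3.09 L = 27.19 g
L-arginine: 0.101 g per 100 mL × 3090 mL ÷ 100 = 3.12 g
magnesium sulfate: V = C2·V2/C1 = 14.7 mM × 3090 mL ÷ 2000 mM = 22.71 mL
potassium sulfate: 0.0581% w/v = 0.581 g/L → 0.581 × 3.09 L = 1.80 g
MOPS: 26.9 mmol/L × 209.26 g/mol × 3.09 L ÷ 1000 = 17.39 g
EDTA disodium dihydrate: 0.599 mmol/L × 372.24 g/mol × 3.09 L ÷ 1000 = 0.69 g
chloramphenicol: V = C2·V2/C1 = 39 µg/mL × 3090 mL ÷ 35000 µg/mL = 3.44 mL

sodium acetate 27.19 g; L-arginine 3.12 g; magnesium sulfate 22.71 mL; potassium sulfate 1.80 g; MOPS 17.39 g; EDTA disodium dihydrate 0.69 g; chloramphenicol 3.44 mL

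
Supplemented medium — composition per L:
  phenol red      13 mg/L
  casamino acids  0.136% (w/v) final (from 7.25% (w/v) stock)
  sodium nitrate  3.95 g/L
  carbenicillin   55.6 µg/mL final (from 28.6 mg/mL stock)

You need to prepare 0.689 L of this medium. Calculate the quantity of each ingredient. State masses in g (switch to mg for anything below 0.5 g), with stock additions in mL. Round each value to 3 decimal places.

Scale factor relative to 1 L: 0.689.
phenol red: 13 mg/L × 0.689 L = 8.957 mg
casamino acids: C1V1 = C2V2 → 0.136% ÷ 7.25% × 689 mL = 12.925 mL
sodium nitrate: 3.95 g/L × 0.689 L = 2.722 g
carbenicillin: dilute stock: 55.6 µg/mL × 689 mL ÷ 28600 µg/mL = 1.339 mL

phenol red 8.957 mg; casamino acids 12.925 mL; sodium nitrate 2.722 g; carbenicillin 1.339 mL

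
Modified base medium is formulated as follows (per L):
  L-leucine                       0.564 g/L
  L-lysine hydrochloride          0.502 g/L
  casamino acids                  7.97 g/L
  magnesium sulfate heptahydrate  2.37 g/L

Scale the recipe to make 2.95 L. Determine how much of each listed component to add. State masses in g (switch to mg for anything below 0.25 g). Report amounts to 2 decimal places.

L-leucine 1.66 g; L-lysine hydrochloride 1.48 g; casamino acids 23.51 g; magnesium sulfate heptahydrate 6.99 g

Scale factor relative to 1 L: 2.95.
L-leucine: 0.564 g/L × 2.95 L = 1.66 g
L-lysine hydrochloride: 0.502 g/L × 2.95 L = 1.48 g
casamino acids: 7.97 g/L × 2.95 L = 23.51 g
magnesium sulfate heptahydrate: 2.37 g/L × 2.95 L = 6.99 g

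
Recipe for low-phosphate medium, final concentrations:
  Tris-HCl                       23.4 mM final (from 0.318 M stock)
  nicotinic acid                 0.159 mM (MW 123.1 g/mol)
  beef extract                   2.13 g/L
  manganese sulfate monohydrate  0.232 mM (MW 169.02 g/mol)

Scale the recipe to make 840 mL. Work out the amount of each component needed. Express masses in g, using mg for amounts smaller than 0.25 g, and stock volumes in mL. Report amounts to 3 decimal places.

Tris-HCl 61.811 mL; nicotinic acid 16.441 mg; beef extract 1.789 g; manganese sulfate monohydrate 32.939 mg

Scale factor relative to 1 L: 0.84.
Tris-HCl: dilute stock: 23.4 mM × 840 mL ÷ 318 mM = 61.811 mL
nicotinic acid: 0.159 mmol/L × 123.1 mg/mmol × 0.84 L = 16.441 mg
beef extract: 2.13 g/L × 0.84 L = 1.789 g
manganese sulfate monohydrate: 0.232 mmol/L × 169.02 mg/mmol × 0.84 L = 32.939 mg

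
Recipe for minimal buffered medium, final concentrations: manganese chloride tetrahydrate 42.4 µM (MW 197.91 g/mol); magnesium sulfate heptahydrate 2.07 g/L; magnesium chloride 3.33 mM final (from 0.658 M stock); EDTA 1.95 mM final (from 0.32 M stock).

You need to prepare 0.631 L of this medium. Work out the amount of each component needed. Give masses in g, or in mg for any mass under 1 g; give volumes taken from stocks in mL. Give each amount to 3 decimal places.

Scale factor relative to 1 L: 0.631.
manganese chloride tetrahydrate: 42.4 µmol/L × 197.91 g/mol × 0.631 L ÷ 1000 = 5.295 mg
magnesium sulfate heptahydrate: 2.07 g/L × 0.631 L = 1.306 g
magnesium chloride: C1V1 = C2V2 → 3.33 mM × 631 mL ÷ 658 mM = 3.193 mL
EDTA: V = C2·V2/C1 = 1.95 mM × 631 mL ÷ 320 mM = 3.845 mL

manganese chloride tetrahydrate 5.295 mg; magnesium sulfate heptahydrate 1.306 g; magnesium chloride 3.193 mL; EDTA 3.845 mL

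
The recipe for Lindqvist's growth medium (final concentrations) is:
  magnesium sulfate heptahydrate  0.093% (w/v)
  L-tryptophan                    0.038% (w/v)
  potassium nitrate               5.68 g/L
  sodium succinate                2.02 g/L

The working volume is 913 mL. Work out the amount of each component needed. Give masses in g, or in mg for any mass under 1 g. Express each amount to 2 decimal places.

Target volume = 913 mL = 0.913 L.
magnesium sulfate heptahydrate: 0.093 g per 100 mL × 913 mL ÷ 100 = 0.84909 g = 849.09 mg
L-tryptophan: 0.038% w/v = 0.38 g/L → 0.38 × 0.913 L = 0.34694 g = 346.94 mg
potassium nitrate: 5.68 g/L × 0.913 L = 5.19 g
sodium succinate: 2.02 g/L × 0.913 L = 1.84 g

magnesium sulfate heptahydrate 849.09 mg; L-tryptophan 346.94 mg; potassium nitrate 5.19 g; sodium succinate 1.84 g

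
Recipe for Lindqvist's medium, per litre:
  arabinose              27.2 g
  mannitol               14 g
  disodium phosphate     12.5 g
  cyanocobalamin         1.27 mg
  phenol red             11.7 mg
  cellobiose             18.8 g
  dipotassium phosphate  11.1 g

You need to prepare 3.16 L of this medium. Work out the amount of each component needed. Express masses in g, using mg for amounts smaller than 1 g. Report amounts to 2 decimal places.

arabinose 85.95 g; mannitol 44.24 g; disodium phosphate 39.50 g; cyanocobalamin 4.01 mg; phenol red 36.97 mg; cellobiose 59.41 g; dipotassium phosphate 35.08 g

Scale factor = 3160 mL / 1000 mL = 3.16.
arabinose: 27.2 g × (3160 mL / 1000 mL) = 85.95 g
mannitol: 14 g × (3160 mL / 1000 mL) = 44.24 g
disodium phosphate: 12.5 g × (3160 mL / 1000 mL) = 39.50 g
cyanocobalamin: 1.27 mg × (3160 mL / 1000 mL) = 4.01 mg
phenol red: 11.7 mg × (3160 mL / 1000 mL) = 36.97 mg
cellobiose: 18.8 g × (3160 mL / 1000 mL) = 59.41 g
dipotassium phosphate: 11.1 g × (3160 mL / 1000 mL) = 35.08 g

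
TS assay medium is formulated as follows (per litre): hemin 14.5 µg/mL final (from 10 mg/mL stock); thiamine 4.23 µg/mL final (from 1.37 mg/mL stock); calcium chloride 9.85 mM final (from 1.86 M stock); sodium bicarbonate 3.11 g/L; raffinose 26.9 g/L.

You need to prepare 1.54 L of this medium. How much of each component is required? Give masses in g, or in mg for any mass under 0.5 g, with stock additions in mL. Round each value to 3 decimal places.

hemin 2.233 mL; thiamine 4.755 mL; calcium chloride 8.155 mL; sodium bicarbonate 4.789 g; raffinose 41.426 g

Working volume: 1.54 L.
hemin: V = C2·V2/C1 = 14.5 µg/mL × 1540 mL ÷ 10000 µg/mL = 2.233 mL
thiamine: C1V1 = C2V2 → 4.23 µg/mL × 1540 mL ÷ 1370 µg/mL = 4.755 mL
calcium chloride: V = C2·V2/C1 = 9.85 mM × 1540 mL ÷ 1860 mM = 8.155 mL
sodium bicarbonate: 3.11 g/L × 1.54 L = 4.789 g
raffinose: 26.9 g/L × 1.54 L = 41.426 g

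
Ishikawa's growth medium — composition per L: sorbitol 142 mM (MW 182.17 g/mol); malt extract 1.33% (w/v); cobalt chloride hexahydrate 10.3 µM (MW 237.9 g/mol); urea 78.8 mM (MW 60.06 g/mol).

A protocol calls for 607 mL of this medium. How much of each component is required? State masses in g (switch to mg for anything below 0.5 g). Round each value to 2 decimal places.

Working volume: 607 mL = 0.607 L.
sorbitol: 142 mmol/L × 182.17 g/mol × 0.607 L ÷ 1000 = 15.70 g
malt extract: 1.33% w/v = 13.3 g/L → 13.3 × 0.607 L = 8.07 g
cobalt chloride hexahydrate: 10.3 µmol/L × 237.9 g/mol × 0.607 L ÷ 1000 = 1.49 mg
urea: 78.8 mmol/L × 60.06 g/mol × 0.607 L ÷ 1000 = 2.87 g

sorbitol 15.70 g; malt extract 8.07 g; cobalt chloride hexahydrate 1.49 mg; urea 2.87 g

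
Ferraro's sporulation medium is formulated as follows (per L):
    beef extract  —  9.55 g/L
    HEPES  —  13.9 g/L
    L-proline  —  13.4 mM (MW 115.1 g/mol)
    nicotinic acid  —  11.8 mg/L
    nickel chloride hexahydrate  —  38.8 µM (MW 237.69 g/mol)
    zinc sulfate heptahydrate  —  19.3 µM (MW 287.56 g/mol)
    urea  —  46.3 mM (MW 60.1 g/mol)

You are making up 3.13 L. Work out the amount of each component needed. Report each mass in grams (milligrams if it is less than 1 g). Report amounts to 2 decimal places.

Working volume: 3.13 L.
beef extract: 9.55 g/L × 3.13 L = 29.89 g
HEPES: 13.9 g/L × 3.13 L = 43.51 g
L-proline: 13.4 mmol/L × 115.1 g/mol × 3.13 L ÷ 1000 = 4.83 g
nicotinic acid: 11.8 mg/L × 3.13 L = 36.93 mg
nickel chloride hexahydrate: 38.8 µmol/L × 237.69 g/mol × 3.13 L ÷ 1000 = 28.87 mg
zinc sulfate heptahydrate: 19.3 µmol/L × 287.56 g/mol × 3.13 L ÷ 1000 = 17.37 mg
urea: 46.3 mmol/L × 60.1 g/mol × 3.13 L ÷ 1000 = 8.71 g

beef extract 29.89 g; HEPES 43.51 g; L-proline 4.83 g; nicotinic acid 36.93 mg; nickel chloride hexahydrate 28.87 mg; zinc sulfate heptahydrate 17.37 mg; urea 8.71 g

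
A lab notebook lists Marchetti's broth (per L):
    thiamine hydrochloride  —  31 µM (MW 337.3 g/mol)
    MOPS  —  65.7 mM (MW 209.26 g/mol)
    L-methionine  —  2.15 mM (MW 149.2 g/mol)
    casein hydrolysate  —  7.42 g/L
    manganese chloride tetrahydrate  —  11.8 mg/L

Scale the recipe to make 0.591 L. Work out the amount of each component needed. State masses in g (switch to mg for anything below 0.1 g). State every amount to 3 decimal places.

thiamine hydrochloride 6.180 mg; MOPS 8.125 g; L-methionine 0.190 g; casein hydrolysate 4.385 g; manganese chloride tetrahydrate 6.974 mg

Scale factor relative to 1 L: 0.591.
thiamine hydrochloride: 31 µmol/L × 337.3 g/mol × 0.591 L ÷ 1000 = 6.180 mg
MOPS: 65.7 mmol/L × 209.26 g/mol × 0.591 L ÷ 1000 = 8.125 g
L-methionine: 2.15 mmol/L × 149.2 g/mol × 0.591 L ÷ 1000 = 0.190 g
casein hydrolysate: 7.42 g/L × 0.591 L = 4.385 g
manganese chloride tetrahydrate: 11.8 mg/L × 0.591 L = 6.974 mg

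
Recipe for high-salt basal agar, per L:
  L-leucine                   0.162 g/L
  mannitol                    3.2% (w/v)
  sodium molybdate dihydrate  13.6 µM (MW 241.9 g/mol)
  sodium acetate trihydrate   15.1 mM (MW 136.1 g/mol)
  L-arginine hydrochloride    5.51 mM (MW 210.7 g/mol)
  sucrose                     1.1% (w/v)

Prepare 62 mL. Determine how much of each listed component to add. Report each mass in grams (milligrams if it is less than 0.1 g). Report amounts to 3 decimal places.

L-leucine 10.044 mg; mannitol 1.984 g; sodium molybdate dihydrate 0.204 mg; sodium acetate trihydrate 0.127 g; L-arginine hydrochloride 71.979 mg; sucrose 0.682 g

Target volume = 62 mL = 0.062 L.
L-leucine: 0.162 g/L × 0.062 L = 0.010044 g = 10.044 mg
mannitol: 3.2 g per 100 mL × 62 mL ÷ 100 = 1.984 g
sodium molybdate dihydrate: 13.6 µmol/L × 241.9 g/mol × 0.062 L ÷ 1000 = 0.204 mg
sodium acetate trihydrate: 15.1 mmol/L × 136.1 g/mol × 0.062 L ÷ 1000 = 0.127 g
L-arginine hydrochloride: 5.51 mmol/L × 210.7 mg/mmol × 0.062 L = 71.979 mg
sucrose: 1.1 g per 100 mL × 62 mL ÷ 100 = 0.682 g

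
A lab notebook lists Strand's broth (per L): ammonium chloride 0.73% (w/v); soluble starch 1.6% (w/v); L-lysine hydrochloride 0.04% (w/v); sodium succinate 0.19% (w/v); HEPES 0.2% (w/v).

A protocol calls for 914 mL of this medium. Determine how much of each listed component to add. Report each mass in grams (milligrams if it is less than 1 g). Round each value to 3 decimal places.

ammonium chloride 6.672 g; soluble starch 14.624 g; L-lysine hydrochloride 365.600 mg; sodium succinate 1.737 g; HEPES 1.828 g

Scale factor relative to 1 L: 0.914.
ammonium chloride: 0.73 g per 100 mL × 914 mL ÷ 100 = 6.672 g
soluble starch: 1.6% w/v = 16 g/L → 16 × 0.914 L = 14.624 g
L-lysine hydrochloride: 0.04% w/v = 0.4 g/L → 0.4 × 0.914 L = 0.3656 g = 365.600 mg
sodium succinate: 0.19 g per 100 mL × 914 mL ÷ 100 = 1.737 g
HEPES: 0.2 g per 100 mL × 914 mL ÷ 100 = 1.828 g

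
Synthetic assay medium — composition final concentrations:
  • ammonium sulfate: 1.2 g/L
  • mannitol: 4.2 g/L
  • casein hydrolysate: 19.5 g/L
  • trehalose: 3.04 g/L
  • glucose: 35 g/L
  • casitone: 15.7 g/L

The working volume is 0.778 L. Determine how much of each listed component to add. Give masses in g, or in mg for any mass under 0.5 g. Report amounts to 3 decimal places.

Working volume: 0.778 L.
ammonium sulfate: 1.2 g/L × 0.778 L = 0.934 g
mannitol: 4.2 g/L × 0.778 L = 3.268 g
casein hydrolysate: 19.5 g/L × 0.778 L = 15.171 g
trehalose: 3.04 g/L × 0.778 L = 2.365 g
glucose: 35 g/L × 0.778 L = 27.230 g
casitone: 15.7 g/L × 0.778 L = 12.215 g

ammonium sulfate 0.934 g; mannitol 3.268 g; casein hydrolysate 15.171 g; trehalose 2.365 g; glucose 27.230 g; casitone 12.215 g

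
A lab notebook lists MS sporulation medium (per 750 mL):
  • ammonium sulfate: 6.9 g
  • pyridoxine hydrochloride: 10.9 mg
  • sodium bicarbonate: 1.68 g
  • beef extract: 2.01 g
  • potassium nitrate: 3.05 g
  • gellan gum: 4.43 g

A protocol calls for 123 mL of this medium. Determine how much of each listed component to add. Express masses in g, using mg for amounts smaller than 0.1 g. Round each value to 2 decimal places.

Scale factor = 123 mL / 750 mL = 0.164.
ammonium sulfate: 6.9 g × (123 mL / 750 mL) = 1.13 g
pyridoxine hydrochloride: 10.9 mg × (123 mL / 750 mL) = 1.79 mg
sodium bicarbonate: 1.68 g × (123 mL / 750 mL) = 0.28 g
beef extract: 2.01 g × (123 mL / 750 mL) = 0.33 g
potassium nitrate: 3.05 g × (123 mL / 750 mL) = 0.50 g
gellan gum: 4.43 g × (123 mL / 750 mL) = 0.73 g

ammonium sulfate 1.13 g; pyridoxine hydrochloride 1.79 mg; sodium bicarbonate 0.28 g; beef extract 0.33 g; potassium nitrate 0.50 g; gellan gum 0.73 g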